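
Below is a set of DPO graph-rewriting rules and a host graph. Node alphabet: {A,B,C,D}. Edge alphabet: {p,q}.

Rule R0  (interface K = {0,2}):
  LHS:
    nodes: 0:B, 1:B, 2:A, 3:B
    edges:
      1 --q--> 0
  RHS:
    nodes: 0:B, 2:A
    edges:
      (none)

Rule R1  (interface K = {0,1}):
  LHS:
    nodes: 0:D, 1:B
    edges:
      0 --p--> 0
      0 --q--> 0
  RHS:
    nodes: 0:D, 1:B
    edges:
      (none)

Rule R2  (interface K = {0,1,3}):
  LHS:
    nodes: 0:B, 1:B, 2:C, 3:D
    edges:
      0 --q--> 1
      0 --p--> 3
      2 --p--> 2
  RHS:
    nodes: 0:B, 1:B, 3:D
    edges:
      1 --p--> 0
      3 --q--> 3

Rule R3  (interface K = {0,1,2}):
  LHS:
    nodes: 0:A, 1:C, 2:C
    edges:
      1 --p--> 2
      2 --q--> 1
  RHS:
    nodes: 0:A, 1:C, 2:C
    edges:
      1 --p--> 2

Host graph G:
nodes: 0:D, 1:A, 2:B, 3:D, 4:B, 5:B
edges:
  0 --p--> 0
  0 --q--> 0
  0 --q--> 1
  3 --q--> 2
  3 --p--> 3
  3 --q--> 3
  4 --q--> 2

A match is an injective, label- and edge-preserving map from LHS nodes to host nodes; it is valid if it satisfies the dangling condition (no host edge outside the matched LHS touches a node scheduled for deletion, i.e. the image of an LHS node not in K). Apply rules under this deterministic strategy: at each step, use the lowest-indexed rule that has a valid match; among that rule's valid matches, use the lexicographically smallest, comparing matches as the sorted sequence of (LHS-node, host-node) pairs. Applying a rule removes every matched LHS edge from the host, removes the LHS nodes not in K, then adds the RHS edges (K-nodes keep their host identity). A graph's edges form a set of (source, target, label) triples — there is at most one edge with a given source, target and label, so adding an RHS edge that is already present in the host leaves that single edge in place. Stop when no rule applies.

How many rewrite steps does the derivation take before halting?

initial: |V|=6 |E|=7  E = 0-p->0 0-q->0 0-q->1 3-q->2 3-p->3 3-q->3 4-q->2
step 1: apply R0 at {0↦2, 1↦4, 2↦1, 3↦5}  → |V|=4 |E|=6  E = 0-p->0 0-q->0 0-q->1 3-q->2 3-p->3 3-q->3
step 2: apply R1 at {0↦0, 1↦2}  → |V|=4 |E|=4  E = 0-q->1 3-q->2 3-p->3 3-q->3
step 3: apply R1 at {0↦3, 1↦2}  → |V|=4 |E|=2  E = 0-q->1 3-q->2
final graph: no rule applies after step 3

Answer: 3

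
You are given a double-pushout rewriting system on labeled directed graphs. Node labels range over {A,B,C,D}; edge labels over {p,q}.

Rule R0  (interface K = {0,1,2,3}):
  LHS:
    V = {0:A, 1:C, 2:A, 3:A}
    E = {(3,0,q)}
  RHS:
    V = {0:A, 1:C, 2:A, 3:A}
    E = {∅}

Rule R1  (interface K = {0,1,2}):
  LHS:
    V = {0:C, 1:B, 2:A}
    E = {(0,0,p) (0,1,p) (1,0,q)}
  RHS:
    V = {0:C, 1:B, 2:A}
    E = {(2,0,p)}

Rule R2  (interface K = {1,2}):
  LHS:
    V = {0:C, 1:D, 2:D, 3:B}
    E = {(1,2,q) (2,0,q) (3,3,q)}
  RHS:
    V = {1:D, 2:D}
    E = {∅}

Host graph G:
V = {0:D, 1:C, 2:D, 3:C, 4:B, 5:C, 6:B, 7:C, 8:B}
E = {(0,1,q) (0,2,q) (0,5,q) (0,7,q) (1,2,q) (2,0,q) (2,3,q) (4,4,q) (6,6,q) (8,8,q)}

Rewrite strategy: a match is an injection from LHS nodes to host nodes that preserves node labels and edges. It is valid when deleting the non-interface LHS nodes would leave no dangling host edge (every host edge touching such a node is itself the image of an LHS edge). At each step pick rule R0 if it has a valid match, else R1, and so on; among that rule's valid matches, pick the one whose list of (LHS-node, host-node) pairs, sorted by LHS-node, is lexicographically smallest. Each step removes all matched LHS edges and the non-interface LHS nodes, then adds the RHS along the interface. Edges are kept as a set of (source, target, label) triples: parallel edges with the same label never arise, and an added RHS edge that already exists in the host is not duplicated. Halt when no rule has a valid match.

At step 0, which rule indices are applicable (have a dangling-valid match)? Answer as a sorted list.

R0: no valid match — LHS pattern not found
R1: no valid match — LHS pattern not found
R2: 9 valid matches — {0↦3, 1↦0, 2↦2, 3↦4}, {0↦3, 1↦0, 2↦2, 3↦6}, {0↦3, 1↦0, 2↦2, 3↦8} (+6 more)

Answer: [R2]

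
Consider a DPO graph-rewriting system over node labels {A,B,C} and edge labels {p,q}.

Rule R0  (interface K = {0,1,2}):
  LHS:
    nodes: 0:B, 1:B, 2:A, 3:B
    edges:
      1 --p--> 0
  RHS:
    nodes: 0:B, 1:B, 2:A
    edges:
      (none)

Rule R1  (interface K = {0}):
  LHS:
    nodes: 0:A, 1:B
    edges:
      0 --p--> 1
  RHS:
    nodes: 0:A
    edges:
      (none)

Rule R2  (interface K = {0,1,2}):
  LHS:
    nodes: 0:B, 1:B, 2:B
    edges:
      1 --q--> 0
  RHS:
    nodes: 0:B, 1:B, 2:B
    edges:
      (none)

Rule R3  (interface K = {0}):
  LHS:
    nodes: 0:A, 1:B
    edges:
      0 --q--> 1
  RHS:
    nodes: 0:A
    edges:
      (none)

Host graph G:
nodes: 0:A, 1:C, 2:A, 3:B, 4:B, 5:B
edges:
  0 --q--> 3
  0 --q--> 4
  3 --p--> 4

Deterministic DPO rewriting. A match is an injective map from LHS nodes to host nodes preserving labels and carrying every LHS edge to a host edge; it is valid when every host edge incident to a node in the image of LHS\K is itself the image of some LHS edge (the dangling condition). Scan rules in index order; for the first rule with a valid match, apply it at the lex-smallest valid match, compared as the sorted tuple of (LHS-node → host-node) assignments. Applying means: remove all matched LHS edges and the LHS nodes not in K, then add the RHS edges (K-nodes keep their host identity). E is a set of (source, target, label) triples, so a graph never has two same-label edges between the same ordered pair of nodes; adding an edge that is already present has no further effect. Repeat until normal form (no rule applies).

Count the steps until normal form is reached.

Answer: 3

Steps:
[0] host  ⇒  6 nodes, 3 edges  {0-q->3 0-q->4 3-p->4}
[1] R0 @ {0↦4, 1↦3, 2↦0, 3↦5}  ⇒  5 nodes, 2 edges  {0-q->3 0-q->4}
[2] R3 @ {0↦0, 1↦3}  ⇒  4 nodes, 1 edges  {0-q->4}
[3] R3 @ {0↦0, 1↦4}  ⇒  3 nodes, 0 edges  {∅}
normal form: no rule applies after step 3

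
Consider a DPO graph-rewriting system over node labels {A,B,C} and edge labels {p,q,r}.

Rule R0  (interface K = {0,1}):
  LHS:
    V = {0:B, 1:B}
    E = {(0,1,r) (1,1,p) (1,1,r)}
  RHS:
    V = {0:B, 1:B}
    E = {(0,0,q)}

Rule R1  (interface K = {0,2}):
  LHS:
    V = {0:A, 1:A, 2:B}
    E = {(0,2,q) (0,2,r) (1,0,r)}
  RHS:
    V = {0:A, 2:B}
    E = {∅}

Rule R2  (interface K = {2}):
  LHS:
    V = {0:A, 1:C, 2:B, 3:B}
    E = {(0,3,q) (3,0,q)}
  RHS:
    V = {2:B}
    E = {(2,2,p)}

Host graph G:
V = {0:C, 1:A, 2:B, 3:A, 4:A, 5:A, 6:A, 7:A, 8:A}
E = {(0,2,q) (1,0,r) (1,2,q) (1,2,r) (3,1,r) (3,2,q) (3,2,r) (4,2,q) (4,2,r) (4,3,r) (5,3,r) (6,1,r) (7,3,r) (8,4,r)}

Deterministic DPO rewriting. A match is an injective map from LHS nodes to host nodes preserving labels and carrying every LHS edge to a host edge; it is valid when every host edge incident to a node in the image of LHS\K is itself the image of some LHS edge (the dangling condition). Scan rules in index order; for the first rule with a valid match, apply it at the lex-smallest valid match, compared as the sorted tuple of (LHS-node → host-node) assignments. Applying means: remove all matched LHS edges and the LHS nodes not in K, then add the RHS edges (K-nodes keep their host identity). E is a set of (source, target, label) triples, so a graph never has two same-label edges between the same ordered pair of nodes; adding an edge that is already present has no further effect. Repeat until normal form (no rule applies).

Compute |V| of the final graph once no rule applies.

Answer: 6

Derivation:
[0] host  ⇒  9 nodes, 14 edges  {0-q->2 1-r->0 1-q->2 1-r->2 3-r->1 3-q->2 3-r->2 4-q->2 4-r->2 4-r->3 5-r->3 6-r->1 7-r->3 8-r->4}
[1] R1 @ {0↦1, 1↦6, 2↦2}  ⇒  8 nodes, 11 edges  {0-q->2 1-r->0 3-r->1 3-q->2 3-r->2 4-q->2 4-r->2 4-r->3 5-r->3 7-r->3 8-r->4}
[2] R1 @ {0↦3, 1↦5, 2↦2}  ⇒  7 nodes, 8 edges  {0-q->2 1-r->0 3-r->1 4-q->2 4-r->2 4-r->3 7-r->3 8-r->4}
[3] R1 @ {0↦4, 1↦8, 2↦2}  ⇒  6 nodes, 5 edges  {0-q->2 1-r->0 3-r->1 4-r->3 7-r->3}
final graph: no rule applies after step 3
NF nodes: {0:C, 1:A, 2:B, 3:A, 4:A, 7:A}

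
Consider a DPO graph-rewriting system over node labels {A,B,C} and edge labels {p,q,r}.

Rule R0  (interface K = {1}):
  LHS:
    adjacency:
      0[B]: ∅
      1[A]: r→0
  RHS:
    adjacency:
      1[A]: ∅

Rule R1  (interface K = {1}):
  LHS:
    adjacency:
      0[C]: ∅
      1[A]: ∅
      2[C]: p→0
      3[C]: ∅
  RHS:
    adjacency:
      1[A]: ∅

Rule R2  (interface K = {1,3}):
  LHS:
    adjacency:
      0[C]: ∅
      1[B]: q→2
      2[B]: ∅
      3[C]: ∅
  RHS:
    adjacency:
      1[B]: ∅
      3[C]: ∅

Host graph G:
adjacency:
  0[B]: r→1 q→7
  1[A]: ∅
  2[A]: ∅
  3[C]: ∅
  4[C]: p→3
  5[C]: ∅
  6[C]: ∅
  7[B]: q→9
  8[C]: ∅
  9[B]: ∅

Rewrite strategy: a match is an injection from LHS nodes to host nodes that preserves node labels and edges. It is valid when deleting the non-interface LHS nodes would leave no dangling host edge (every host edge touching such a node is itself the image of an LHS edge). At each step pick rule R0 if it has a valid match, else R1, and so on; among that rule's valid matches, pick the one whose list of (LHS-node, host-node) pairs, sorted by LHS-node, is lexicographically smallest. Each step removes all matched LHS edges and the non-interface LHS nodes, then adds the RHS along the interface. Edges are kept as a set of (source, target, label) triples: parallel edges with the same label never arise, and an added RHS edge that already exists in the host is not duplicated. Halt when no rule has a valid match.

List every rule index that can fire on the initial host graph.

Answer: [R1,R2]

Rewrite trace:
R0: no valid match — LHS pattern not found
R1: 6 valid matches — {0↦3, 1↦1, 2↦4, 3↦5}, {0↦3, 1↦1, 2↦4, 3↦6}, {0↦3, 1↦1, 2↦4, 3↦8} (+3 more)
R2: 12 valid matches — {0↦5, 1↦7, 2↦9, 3↦3}, {0↦5, 1↦7, 2↦9, 3↦4}, {0↦5, 1↦7, 2↦9, 3↦6} (+9 more)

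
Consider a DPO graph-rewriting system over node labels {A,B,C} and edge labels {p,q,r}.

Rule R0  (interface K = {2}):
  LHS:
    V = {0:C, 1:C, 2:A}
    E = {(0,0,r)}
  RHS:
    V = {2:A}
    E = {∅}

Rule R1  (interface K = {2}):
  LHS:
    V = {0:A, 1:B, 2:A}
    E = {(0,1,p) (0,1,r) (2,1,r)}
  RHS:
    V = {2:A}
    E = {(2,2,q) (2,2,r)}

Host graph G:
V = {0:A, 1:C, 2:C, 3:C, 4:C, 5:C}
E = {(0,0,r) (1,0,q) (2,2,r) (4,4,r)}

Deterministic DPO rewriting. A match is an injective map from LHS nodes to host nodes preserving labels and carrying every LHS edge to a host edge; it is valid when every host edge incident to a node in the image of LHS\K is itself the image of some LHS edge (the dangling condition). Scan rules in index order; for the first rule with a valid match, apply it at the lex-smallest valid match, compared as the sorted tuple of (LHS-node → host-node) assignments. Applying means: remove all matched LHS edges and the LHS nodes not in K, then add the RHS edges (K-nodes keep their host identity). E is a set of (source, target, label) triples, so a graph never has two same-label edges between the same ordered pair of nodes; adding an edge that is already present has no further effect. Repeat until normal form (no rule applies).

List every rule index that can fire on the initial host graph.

R0: 4 valid matches — {0↦2, 1↦3, 2↦0}, {0↦2, 1↦5, 2↦0}, {0↦4, 1↦3, 2↦0} (+1 more)
R1: no valid match — LHS pattern not found

Answer: [R0]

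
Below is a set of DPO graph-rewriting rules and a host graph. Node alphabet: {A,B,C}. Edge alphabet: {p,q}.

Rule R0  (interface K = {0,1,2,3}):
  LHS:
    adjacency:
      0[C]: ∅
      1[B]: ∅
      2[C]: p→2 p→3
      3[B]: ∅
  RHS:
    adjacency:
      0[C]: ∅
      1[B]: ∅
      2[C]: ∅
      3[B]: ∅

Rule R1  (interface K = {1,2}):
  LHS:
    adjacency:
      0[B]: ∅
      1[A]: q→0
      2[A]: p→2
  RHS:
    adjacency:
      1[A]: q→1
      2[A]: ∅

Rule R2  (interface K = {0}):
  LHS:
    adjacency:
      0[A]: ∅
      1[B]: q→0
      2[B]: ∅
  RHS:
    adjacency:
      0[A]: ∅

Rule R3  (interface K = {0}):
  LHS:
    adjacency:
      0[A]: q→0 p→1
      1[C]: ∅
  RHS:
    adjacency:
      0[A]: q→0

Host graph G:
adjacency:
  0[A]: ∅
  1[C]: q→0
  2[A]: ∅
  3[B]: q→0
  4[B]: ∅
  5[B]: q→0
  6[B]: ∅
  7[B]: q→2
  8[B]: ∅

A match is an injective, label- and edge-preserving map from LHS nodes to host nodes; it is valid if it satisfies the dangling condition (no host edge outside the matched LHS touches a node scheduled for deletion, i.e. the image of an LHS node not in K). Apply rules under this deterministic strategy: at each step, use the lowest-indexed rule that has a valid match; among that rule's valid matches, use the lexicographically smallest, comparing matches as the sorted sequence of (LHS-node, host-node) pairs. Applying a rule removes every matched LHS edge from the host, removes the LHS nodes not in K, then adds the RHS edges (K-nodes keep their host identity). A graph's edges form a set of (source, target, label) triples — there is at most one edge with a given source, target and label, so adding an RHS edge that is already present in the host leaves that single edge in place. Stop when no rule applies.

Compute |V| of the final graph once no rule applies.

Answer: 3

Rewrite trace:
[0] host  ⇒  9 nodes, 4 edges  {1-q->0 3-q->0 5-q->0 7-q->2}
[1] R2 @ {0↦0, 1↦3, 2↦4}  ⇒  7 nodes, 3 edges  {1-q->0 5-q->0 7-q->2}
[2] R2 @ {0↦0, 1↦5, 2↦6}  ⇒  5 nodes, 2 edges  {1-q->0 7-q->2}
[3] R2 @ {0↦2, 1↦7, 2↦8}  ⇒  3 nodes, 1 edges  {1-q->0}
normal form: no rule applies after step 3
NF nodes: {0:A, 1:C, 2:A}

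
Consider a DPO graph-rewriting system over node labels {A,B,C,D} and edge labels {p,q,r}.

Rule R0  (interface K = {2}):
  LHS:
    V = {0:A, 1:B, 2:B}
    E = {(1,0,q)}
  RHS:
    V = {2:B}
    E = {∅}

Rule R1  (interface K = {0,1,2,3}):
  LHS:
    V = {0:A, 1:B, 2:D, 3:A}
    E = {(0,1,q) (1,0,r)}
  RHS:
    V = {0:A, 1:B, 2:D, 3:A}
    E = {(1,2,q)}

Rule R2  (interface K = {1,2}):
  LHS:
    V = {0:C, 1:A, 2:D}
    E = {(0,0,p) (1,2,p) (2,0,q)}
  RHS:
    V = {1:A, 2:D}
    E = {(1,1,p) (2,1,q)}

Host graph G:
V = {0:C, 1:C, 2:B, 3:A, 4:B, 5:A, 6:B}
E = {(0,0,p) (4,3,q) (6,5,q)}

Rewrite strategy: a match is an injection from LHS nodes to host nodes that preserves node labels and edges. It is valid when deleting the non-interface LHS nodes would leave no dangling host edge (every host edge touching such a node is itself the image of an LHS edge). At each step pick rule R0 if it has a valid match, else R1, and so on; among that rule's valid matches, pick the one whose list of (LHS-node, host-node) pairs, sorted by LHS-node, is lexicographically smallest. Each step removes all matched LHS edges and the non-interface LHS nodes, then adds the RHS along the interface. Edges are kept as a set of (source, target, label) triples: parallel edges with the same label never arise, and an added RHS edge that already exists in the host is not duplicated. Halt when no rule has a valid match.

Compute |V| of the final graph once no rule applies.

start.  V:7 E:3  edges: 0-p->0 4-q->3 6-q->5
1. fire R0 via {0↦3, 1↦4, 2↦2}  →  V:5 E:2  edges: 0-p->0 6-q->5
2. fire R0 via {0↦5, 1↦6, 2↦2}  →  V:3 E:1  edges: 0-p->0
final graph: no rule applies after step 2
NF nodes: {0:C, 1:C, 2:B}

Answer: 3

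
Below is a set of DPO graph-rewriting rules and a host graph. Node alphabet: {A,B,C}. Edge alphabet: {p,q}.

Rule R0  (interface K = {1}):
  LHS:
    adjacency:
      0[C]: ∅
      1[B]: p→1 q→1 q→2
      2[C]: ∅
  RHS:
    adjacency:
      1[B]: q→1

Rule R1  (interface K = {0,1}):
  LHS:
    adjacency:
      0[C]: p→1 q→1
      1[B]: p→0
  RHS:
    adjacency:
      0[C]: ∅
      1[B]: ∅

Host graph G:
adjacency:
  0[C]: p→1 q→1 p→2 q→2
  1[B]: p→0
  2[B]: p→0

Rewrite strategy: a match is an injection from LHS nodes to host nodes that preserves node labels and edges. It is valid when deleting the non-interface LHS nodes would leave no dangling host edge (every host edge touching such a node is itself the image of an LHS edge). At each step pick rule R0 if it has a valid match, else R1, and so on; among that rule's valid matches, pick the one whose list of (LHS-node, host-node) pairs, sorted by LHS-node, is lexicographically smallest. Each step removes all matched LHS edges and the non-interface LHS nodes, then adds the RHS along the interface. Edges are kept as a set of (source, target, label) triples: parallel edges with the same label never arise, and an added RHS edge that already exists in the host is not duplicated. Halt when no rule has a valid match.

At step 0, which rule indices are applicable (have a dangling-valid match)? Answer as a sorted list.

Answer: [R1]

Steps:
R0: no valid match — LHS pattern not found
R1: 2 valid matches — {0↦0, 1↦1}, {0↦0, 1↦2}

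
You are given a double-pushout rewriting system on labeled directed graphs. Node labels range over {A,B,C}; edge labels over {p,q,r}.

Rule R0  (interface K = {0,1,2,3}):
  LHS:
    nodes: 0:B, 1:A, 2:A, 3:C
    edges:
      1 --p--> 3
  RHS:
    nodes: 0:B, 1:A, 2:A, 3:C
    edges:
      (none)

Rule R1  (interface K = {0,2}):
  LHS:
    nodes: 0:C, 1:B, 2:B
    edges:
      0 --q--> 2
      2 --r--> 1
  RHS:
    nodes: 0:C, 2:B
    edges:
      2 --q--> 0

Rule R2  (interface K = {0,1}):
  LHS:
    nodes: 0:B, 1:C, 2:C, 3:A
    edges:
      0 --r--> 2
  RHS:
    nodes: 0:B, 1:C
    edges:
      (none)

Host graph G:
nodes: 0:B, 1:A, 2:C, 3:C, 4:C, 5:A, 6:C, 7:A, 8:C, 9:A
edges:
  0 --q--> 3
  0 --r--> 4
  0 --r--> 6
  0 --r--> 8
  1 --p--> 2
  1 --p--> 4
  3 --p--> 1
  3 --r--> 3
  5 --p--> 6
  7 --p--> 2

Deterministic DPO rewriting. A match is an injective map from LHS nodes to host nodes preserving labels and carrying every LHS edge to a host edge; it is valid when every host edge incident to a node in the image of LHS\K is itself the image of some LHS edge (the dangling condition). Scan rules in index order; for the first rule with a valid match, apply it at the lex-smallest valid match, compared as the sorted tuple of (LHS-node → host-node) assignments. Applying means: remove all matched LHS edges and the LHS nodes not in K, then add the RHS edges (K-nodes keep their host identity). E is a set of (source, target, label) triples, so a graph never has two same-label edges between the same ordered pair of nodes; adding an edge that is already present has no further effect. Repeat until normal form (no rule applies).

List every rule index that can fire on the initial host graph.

Answer: [R0,R2]

Steps:
R0: 12 valid matches — {0↦0, 1↦1, 2↦5, 3↦2}, {0↦0, 1↦1, 2↦5, 3↦4}, {0↦0, 1↦1, 2↦7, 3↦2} (+9 more)
R1: no valid match — LHS pattern not found
R2: 4 valid matches — {0↦0, 1↦2, 2↦8, 3↦9}, {0↦0, 1↦3, 2↦8, 3↦9}, {0↦0, 1↦4, 2↦8, 3↦9} (+1 more)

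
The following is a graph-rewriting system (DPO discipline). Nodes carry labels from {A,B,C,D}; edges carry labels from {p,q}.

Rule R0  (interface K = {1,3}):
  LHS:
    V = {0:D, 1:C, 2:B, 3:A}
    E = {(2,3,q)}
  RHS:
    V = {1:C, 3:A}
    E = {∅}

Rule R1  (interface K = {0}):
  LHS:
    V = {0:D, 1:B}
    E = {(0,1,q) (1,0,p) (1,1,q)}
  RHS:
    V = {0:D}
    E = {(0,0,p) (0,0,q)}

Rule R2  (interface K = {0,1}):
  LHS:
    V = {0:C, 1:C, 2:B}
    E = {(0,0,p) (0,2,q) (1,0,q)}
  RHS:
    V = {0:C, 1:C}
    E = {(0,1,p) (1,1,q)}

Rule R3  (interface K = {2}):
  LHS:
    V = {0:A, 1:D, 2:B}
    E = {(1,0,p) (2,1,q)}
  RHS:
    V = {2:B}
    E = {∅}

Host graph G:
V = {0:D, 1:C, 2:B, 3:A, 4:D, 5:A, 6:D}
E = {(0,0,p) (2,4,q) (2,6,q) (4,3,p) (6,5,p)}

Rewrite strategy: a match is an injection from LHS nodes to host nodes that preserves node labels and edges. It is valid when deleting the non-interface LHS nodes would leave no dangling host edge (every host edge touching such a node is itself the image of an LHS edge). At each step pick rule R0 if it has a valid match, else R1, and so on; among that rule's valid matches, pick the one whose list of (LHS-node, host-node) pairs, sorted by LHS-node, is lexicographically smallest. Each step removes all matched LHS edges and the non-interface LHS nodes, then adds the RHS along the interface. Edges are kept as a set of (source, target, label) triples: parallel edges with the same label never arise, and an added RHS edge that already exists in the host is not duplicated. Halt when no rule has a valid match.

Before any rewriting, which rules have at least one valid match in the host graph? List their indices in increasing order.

Answer: [R3]

Rewrite trace:
R0: no valid match — LHS pattern not found
R1: no valid match — LHS pattern not found
R2: no valid match — LHS pattern not found
R3: 2 valid matches — {0↦3, 1↦4, 2↦2}, {0↦5, 1↦6, 2↦2}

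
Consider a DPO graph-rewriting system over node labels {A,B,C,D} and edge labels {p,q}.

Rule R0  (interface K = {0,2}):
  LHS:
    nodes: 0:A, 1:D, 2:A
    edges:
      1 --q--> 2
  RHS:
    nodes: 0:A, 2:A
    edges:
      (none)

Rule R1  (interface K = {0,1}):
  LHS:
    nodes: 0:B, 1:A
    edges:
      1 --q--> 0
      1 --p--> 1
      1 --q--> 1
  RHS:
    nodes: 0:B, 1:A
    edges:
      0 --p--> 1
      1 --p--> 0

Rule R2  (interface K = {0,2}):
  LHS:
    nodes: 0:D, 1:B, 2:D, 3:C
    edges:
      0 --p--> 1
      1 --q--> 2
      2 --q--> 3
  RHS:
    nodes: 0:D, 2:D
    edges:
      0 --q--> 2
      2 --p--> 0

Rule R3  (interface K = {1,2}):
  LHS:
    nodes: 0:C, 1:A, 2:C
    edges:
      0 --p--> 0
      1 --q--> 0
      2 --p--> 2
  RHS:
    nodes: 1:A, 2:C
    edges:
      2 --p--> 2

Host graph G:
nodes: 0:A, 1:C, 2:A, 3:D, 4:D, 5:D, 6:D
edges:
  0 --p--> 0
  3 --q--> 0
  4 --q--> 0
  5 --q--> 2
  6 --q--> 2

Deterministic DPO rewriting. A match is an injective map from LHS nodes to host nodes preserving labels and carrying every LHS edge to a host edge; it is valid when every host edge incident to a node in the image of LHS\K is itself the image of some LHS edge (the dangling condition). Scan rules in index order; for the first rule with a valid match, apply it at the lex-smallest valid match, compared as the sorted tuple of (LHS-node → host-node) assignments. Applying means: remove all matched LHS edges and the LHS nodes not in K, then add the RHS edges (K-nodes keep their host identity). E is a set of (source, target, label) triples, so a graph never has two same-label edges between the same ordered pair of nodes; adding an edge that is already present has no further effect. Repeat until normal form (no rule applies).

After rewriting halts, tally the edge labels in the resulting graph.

start.  V:7 E:5  edges: 0-p->0 3-q->0 4-q->0 5-q->2 6-q->2
1. fire R0 via {0↦0, 1↦5, 2↦2}  →  V:6 E:4  edges: 0-p->0 3-q->0 4-q->0 6-q->2
2. fire R0 via {0↦0, 1↦6, 2↦2}  →  V:5 E:3  edges: 0-p->0 3-q->0 4-q->0
3. fire R0 via {0↦2, 1↦3, 2↦0}  →  V:4 E:2  edges: 0-p->0 4-q->0
4. fire R0 via {0↦2, 1↦4, 2↦0}  →  V:3 E:1  edges: 0-p->0
final graph: no rule applies after step 4
NF edges: [(0, 0, 'p')]

Answer: p:1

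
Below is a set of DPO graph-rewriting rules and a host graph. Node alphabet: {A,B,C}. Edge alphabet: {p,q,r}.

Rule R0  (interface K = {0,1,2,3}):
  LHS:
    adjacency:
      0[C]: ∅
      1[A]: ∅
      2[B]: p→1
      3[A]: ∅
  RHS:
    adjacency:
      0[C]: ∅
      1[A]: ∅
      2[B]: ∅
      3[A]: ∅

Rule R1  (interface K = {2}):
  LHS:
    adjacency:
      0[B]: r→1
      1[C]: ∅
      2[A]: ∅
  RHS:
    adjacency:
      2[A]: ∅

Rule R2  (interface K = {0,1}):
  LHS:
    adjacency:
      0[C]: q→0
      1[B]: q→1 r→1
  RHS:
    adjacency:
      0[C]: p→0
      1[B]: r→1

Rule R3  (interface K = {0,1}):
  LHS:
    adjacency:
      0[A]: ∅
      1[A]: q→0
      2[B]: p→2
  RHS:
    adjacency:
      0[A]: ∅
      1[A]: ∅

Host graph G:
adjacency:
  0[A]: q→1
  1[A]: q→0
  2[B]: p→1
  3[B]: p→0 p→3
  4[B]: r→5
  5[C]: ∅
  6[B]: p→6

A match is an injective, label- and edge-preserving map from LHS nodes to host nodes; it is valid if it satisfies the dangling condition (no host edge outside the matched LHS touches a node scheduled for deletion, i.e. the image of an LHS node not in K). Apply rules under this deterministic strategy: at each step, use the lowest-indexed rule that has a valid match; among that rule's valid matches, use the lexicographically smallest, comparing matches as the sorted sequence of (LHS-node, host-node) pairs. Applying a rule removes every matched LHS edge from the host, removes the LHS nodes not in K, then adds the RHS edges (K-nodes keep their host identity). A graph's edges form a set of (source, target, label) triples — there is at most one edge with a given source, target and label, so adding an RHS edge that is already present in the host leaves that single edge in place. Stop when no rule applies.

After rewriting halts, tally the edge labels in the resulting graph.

Answer: (no edges)

Derivation:
start.  V:7 E:7  edges: 0-q->1 1-q->0 2-p->1 3-p->0 3-p->3 4-r->5 6-p->6
1. fire R0 via {0↦5, 1↦0, 2↦3, 3↦1}  →  V:7 E:6  edges: 0-q->1 1-q->0 2-p->1 3-p->3 4-r->5 6-p->6
2. fire R0 via {0↦5, 1↦1, 2↦2, 3↦0}  →  V:7 E:5  edges: 0-q->1 1-q->0 3-p->3 4-r->5 6-p->6
3. fire R1 via {0↦4, 1↦5, 2↦0}  →  V:5 E:4  edges: 0-q->1 1-q->0 3-p->3 6-p->6
4. fire R3 via {0↦0, 1↦1, 2↦3}  →  V:4 E:2  edges: 0-q->1 6-p->6
5. fire R3 via {0↦1, 1↦0, 2↦6}  →  V:3 E:0  edges: ∅
final graph: no rule applies after step 5
NF edges: []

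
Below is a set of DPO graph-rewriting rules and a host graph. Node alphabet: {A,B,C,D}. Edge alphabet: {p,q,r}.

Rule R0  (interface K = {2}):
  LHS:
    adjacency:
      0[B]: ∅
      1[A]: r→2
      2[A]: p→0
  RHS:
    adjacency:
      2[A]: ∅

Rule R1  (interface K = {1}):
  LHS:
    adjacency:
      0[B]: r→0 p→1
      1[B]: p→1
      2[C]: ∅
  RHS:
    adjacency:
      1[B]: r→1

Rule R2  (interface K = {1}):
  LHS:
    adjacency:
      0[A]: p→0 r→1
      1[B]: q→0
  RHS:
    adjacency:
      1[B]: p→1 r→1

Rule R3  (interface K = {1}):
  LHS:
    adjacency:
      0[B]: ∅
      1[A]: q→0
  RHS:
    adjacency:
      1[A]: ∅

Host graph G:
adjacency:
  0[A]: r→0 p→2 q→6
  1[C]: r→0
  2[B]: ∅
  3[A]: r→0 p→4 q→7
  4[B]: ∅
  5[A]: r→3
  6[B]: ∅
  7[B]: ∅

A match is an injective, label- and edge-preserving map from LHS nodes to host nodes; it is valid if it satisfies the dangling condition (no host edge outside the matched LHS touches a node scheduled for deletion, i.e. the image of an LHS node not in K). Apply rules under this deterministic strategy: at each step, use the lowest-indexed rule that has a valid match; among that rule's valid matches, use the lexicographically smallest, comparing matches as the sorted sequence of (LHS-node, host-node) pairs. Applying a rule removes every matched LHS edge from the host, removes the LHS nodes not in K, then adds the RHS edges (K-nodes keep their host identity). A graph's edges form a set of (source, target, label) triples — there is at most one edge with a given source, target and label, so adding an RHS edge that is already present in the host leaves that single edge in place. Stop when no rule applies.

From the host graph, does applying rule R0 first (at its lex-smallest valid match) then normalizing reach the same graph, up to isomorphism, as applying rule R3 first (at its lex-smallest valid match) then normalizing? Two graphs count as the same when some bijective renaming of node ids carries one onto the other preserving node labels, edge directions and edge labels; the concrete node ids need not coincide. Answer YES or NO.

branch R0-first: apply at {0↦4, 1↦5, 2↦3} → |E|=6, then 3 more step(s) → NF |V|=2 |E|=2 V={0:A, 1:C} E=0-r->0 1-r->0
branch R3-first: apply at {0↦6, 1↦0} → |E|=7, then 3 more step(s) → NF |V|=2 |E|=2 V={0:A, 1:C} E=0-r->0 1-r->0
graphs isomorphic (equal up to label-preserving node renaming)

Answer: YES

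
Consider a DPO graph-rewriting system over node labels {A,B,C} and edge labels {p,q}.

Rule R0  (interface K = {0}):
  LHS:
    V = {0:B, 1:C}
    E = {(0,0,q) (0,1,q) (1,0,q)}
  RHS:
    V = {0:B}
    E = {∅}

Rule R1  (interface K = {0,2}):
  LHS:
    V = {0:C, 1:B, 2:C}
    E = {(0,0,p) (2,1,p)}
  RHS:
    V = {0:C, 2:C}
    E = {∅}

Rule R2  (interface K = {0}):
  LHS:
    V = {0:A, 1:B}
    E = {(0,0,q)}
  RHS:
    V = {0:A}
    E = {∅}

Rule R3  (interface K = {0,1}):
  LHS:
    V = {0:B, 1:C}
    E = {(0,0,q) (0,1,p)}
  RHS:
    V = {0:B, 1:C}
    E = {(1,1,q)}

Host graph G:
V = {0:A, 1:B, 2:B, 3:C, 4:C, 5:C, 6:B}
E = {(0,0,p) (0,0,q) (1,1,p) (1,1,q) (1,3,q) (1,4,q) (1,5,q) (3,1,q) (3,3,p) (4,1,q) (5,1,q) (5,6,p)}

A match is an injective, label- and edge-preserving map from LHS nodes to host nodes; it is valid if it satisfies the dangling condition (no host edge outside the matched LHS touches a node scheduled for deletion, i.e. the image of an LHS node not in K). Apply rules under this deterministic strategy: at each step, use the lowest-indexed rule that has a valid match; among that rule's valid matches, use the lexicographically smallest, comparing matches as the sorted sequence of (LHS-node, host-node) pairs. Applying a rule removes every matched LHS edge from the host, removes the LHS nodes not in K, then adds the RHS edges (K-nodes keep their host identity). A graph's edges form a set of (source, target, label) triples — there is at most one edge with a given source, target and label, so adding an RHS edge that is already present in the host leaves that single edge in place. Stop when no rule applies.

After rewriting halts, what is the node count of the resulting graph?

Answer: 4

Rewrite trace:
[0] host  ⇒  7 nodes, 12 edges  {0-p->0 0-q->0 1-p->1 1-q->1 1-q->3 1-q->4 1-q->5 3-q->1 3-p->3 4-q->1 5-q->1 5-p->6}
[1] R0 @ {0↦1, 1↦4}  ⇒  6 nodes, 9 edges  {0-p->0 0-q->0 1-p->1 1-q->3 1-q->5 3-q->1 3-p->3 5-q->1 5-p->6}
[2] R1 @ {0↦3, 1↦6, 2↦5}  ⇒  5 nodes, 7 edges  {0-p->0 0-q->0 1-p->1 1-q->3 1-q->5 3-q->1 5-q->1}
[3] R2 @ {0↦0, 1↦2}  ⇒  4 nodes, 6 edges  {0-p->0 1-p->1 1-q->3 1-q->5 3-q->1 5-q->1}
final graph: no rule applies after step 3
NF nodes: {0:A, 1:B, 3:C, 5:C}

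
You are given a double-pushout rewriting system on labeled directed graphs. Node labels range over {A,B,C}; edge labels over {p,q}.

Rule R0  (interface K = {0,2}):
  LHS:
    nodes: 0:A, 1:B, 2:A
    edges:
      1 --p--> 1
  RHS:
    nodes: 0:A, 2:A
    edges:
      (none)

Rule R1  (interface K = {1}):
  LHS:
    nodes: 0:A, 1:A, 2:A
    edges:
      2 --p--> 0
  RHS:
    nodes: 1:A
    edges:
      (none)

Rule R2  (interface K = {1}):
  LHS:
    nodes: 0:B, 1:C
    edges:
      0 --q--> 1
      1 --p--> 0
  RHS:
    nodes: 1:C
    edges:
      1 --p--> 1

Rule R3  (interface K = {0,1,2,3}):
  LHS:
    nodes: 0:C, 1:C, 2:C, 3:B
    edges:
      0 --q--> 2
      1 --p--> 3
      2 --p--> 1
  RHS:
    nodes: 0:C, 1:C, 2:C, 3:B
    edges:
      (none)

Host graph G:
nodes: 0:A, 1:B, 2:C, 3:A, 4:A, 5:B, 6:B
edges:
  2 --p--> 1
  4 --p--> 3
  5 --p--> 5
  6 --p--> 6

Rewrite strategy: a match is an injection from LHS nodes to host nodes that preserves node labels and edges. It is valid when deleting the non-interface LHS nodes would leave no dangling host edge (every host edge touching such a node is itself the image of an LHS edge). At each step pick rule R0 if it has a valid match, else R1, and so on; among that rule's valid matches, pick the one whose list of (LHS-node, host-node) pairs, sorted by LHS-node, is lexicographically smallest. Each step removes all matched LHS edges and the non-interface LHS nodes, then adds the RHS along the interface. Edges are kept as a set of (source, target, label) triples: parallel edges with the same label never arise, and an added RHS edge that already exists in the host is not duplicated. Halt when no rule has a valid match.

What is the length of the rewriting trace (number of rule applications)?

Answer: 3

Rewrite trace:
[0] host  ⇒  7 nodes, 4 edges  {2-p->1 4-p->3 5-p->5 6-p->6}
[1] R0 @ {0↦0, 1↦5, 2↦3}  ⇒  6 nodes, 3 edges  {2-p->1 4-p->3 6-p->6}
[2] R0 @ {0↦0, 1↦6, 2↦3}  ⇒  5 nodes, 2 edges  {2-p->1 4-p->3}
[3] R1 @ {0↦3, 1↦0, 2↦4}  ⇒  3 nodes, 1 edges  {2-p->1}
normal form: no rule applies after step 3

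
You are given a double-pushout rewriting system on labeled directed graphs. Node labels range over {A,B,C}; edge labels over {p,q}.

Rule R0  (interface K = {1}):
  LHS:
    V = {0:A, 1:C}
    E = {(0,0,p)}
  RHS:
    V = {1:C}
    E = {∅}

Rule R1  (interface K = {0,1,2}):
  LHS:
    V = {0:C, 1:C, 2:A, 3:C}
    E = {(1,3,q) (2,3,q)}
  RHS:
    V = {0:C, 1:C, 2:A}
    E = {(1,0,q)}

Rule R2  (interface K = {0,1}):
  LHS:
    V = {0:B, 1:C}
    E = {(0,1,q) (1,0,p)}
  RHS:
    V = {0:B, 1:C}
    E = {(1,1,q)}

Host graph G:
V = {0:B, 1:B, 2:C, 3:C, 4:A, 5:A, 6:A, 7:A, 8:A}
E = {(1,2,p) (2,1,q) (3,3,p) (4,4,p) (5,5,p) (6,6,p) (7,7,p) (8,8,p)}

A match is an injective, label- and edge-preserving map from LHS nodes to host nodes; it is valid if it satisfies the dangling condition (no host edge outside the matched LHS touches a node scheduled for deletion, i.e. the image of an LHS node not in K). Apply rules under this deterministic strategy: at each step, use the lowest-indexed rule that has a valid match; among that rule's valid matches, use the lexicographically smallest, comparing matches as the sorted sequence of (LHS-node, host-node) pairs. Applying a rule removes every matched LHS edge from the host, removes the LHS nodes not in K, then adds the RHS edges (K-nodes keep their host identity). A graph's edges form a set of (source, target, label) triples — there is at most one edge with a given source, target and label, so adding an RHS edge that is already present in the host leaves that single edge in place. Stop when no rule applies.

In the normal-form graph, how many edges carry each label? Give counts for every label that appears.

initial: |V|=9 |E|=8  E = 1-p->2 2-q->1 3-p->3 4-p->4 5-p->5 6-p->6 7-p->7 8-p->8
step 1: apply R0 at {0↦4, 1↦2}  → |V|=8 |E|=7  E = 1-p->2 2-q->1 3-p->3 5-p->5 6-p->6 7-p->7 8-p->8
step 2: apply R0 at {0↦5, 1↦2}  → |V|=7 |E|=6  E = 1-p->2 2-q->1 3-p->3 6-p->6 7-p->7 8-p->8
step 3: apply R0 at {0↦6, 1↦2}  → |V|=6 |E|=5  E = 1-p->2 2-q->1 3-p->3 7-p->7 8-p->8
step 4: apply R0 at {0↦7, 1↦2}  → |V|=5 |E|=4  E = 1-p->2 2-q->1 3-p->3 8-p->8
step 5: apply R0 at {0↦8, 1↦2}  → |V|=4 |E|=3  E = 1-p->2 2-q->1 3-p->3
normal form: no rule applies after step 5
NF edges: [(1, 2, 'p'), (2, 1, 'q'), (3, 3, 'p')]

Answer: p:2 q:1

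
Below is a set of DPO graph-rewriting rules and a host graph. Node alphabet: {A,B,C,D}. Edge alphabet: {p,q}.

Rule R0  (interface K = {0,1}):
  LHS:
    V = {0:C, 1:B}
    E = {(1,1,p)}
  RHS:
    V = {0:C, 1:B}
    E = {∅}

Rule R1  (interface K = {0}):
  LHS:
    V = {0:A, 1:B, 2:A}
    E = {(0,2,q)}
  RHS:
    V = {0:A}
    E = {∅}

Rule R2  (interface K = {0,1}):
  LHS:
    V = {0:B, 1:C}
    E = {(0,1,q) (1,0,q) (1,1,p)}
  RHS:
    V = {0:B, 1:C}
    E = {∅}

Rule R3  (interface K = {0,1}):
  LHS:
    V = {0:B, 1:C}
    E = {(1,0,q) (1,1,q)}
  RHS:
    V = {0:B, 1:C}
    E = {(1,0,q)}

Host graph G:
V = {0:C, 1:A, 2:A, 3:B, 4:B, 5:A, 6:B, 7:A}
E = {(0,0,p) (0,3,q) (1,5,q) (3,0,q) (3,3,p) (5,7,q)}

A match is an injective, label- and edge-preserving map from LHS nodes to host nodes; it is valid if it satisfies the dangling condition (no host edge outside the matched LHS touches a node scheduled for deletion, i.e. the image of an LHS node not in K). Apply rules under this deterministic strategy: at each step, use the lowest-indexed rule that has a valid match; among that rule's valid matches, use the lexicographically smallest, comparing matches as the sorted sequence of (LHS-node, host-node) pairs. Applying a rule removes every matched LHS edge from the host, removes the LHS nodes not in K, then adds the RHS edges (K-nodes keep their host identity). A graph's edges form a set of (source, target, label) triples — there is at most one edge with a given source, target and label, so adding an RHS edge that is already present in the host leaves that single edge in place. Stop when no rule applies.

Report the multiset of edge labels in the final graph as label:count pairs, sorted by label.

Answer: (no edges)

Steps:
start.  V:8 E:6  edges: 0-p->0 0-q->3 1-q->5 3-q->0 3-p->3 5-q->7
1. fire R0 via {0↦0, 1↦3}  →  V:8 E:5  edges: 0-p->0 0-q->3 1-q->5 3-q->0 5-q->7
2. fire R1 via {0↦5, 1↦4, 2↦7}  →  V:6 E:4  edges: 0-p->0 0-q->3 1-q->5 3-q->0
3. fire R1 via {0↦1, 1↦6, 2↦5}  →  V:4 E:3  edges: 0-p->0 0-q->3 3-q->0
4. fire R2 via {0↦3, 1↦0}  →  V:4 E:0  edges: ∅
normal form: no rule applies after step 4
NF edges: []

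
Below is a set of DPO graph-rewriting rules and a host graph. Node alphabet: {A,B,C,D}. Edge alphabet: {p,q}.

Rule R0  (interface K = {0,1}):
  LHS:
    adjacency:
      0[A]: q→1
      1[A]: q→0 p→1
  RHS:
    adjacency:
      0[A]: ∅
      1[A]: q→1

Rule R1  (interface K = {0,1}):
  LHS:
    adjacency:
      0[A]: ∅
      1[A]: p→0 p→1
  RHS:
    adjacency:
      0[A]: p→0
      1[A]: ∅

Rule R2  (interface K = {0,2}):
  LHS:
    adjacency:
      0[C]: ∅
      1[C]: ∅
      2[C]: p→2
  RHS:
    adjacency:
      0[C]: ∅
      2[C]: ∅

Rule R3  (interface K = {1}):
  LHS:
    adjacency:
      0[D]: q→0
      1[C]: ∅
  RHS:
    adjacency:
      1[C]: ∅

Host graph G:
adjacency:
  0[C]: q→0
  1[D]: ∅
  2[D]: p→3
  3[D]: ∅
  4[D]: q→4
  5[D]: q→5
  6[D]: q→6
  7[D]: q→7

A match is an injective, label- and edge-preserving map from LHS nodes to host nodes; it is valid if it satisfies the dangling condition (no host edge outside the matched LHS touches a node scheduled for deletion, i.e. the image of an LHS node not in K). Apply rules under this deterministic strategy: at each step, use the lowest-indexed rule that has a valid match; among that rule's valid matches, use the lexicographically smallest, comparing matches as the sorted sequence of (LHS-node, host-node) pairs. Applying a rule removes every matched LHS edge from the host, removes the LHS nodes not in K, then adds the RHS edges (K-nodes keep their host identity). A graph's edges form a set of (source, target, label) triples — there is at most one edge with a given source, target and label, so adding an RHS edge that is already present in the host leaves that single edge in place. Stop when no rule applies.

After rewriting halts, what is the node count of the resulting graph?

Answer: 4

Steps:
initial: |V|=8 |E|=6  E = 0-q->0 2-p->3 4-q->4 5-q->5 6-q->6 7-q->7
step 1: apply R3 at {0↦4, 1↦0}  → |V|=7 |E|=5  E = 0-q->0 2-p->3 5-q->5 6-q->6 7-q->7
step 2: apply R3 at {0↦5, 1↦0}  → |V|=6 |E|=4  E = 0-q->0 2-p->3 6-q->6 7-q->7
step 3: apply R3 at {0↦6, 1↦0}  → |V|=5 |E|=3  E = 0-q->0 2-p->3 7-q->7
step 4: apply R3 at {0↦7, 1↦0}  → |V|=4 |E|=2  E = 0-q->0 2-p->3
halt: no rule applies after step 4
NF nodes: {0:C, 1:D, 2:D, 3:D}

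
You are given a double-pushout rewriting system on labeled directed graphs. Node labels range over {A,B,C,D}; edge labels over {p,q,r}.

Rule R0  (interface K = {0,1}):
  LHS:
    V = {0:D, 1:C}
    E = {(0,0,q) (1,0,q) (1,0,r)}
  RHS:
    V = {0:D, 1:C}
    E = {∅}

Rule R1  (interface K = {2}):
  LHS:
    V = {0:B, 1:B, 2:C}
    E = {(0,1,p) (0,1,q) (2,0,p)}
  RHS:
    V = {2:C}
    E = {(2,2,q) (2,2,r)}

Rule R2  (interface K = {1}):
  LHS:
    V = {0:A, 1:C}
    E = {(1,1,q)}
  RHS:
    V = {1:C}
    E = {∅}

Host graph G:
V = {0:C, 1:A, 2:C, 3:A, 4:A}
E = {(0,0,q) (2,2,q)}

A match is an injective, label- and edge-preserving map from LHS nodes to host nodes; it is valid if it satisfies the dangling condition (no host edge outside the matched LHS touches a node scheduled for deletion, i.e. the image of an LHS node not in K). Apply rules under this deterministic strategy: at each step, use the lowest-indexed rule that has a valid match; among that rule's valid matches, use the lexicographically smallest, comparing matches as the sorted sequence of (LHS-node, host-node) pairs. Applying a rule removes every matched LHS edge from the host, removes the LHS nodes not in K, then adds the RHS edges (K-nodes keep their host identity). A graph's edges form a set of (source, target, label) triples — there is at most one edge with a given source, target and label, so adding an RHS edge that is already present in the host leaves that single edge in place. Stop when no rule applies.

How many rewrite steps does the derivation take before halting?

[0] host  ⇒  5 nodes, 2 edges  {0-q->0 2-q->2}
[1] R2 @ {0↦1, 1↦0}  ⇒  4 nodes, 1 edges  {2-q->2}
[2] R2 @ {0↦3, 1↦2}  ⇒  3 nodes, 0 edges  {∅}
normal form: no rule applies after step 2

Answer: 2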